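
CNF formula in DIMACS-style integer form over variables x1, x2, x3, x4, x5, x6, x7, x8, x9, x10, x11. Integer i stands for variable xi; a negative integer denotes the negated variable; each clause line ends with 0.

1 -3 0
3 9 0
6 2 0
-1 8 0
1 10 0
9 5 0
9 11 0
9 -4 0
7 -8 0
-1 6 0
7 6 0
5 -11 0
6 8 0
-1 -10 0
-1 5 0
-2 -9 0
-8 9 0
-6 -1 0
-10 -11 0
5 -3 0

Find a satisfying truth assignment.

x1=F, x2=F, x3=F, x4=F, x5=T, x6=T, x7=T, x8=T, x9=T, x10=T, x11=F

x4 occurs only negated in the remaining clauses — set x4 = False.
x5 occurs only positively in the remaining clauses — set x5 = True.
Set x1 = False and propagate.
  then x3 is forced to False.
  then x9 is forced to True.
  then x10 is forced to True.
  then x2 is forced to False.
  then x6 is forced to True.
  then x11 is forced to False.
Branch on x7: take x7 = True.
x8 is now unconstrained; take x8 = True.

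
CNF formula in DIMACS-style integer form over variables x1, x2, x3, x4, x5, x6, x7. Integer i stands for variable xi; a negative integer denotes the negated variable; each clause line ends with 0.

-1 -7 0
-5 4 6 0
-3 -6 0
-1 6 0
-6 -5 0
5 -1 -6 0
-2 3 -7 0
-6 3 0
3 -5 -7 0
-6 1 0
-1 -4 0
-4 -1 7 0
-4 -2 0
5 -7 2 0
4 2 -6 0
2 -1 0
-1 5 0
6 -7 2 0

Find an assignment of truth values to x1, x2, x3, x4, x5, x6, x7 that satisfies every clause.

x1 = F, x2 = F, x3 = F, x4 = F, x5 = F, x6 = F, x7 = F

Check each clause:
  1. (!x7 || !x1) — !x7 is true.
  2. (x4 || x6 || !x5) — !x5 is true.
  3. (!x3 || !x6) — !x6 is true.
  4. (!x1 || x6) — !x1 is true.
  5. (!x6 || !x5) — !x6 is true.
  6. (!x6 || x5 || !x1) — !x6 is true.
  7. (!x2 || !x7 || x3) — !x7 is true.
  8. (x3 || !x6) — !x6 is true.
  9. (!x5 || x3 || !x7) — !x7 is true.
  10. (!x6 || x1) — !x6 is true.
  11. (!x4 || !x1) — !x4 is true.
  12. (!x4 || !x1 || x7) — !x4 is true.
  13. (!x2 || !x4) — !x4 is true.
  14. (!x7 || x5 || x2) — !x7 is true.
  15. (!x6 || x4 || x2) — !x6 is true.
  16. (!x1 || x2) — !x1 is true.
  17. (!x1 || x5) — !x1 is true.
  18. (!x7 || x6 || x2) — !x7 is true.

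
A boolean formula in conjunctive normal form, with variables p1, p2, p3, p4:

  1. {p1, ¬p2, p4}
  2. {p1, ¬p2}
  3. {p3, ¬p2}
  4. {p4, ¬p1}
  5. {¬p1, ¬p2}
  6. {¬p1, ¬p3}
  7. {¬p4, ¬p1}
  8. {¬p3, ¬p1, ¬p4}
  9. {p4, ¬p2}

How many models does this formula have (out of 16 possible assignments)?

4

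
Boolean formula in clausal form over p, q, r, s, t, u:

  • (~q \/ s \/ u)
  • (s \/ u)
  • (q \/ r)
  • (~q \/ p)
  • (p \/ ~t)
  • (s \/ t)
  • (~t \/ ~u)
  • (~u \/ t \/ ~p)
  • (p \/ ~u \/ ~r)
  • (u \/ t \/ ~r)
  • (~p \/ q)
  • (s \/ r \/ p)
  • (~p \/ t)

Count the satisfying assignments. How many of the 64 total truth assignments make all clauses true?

The models are:
  p=1 q=1 r=0 s=1 t=1 u=0
  p=1 q=1 r=1 s=1 t=1 u=0
Count: 2.

2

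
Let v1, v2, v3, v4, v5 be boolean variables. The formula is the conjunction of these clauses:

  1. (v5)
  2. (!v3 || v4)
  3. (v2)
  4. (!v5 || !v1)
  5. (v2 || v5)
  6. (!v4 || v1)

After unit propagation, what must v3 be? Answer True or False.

False

(v5) is a unit clause: v5 = True.
(v2) is a unit clause: v2 = True.
From (!v1 || !v5) and v5 = True: v1 = False.
(v1 || !v4): since v1 = False, the clause reduces to (!v4). v4 = False.
(v4 || !v3): since v4 = False, the clause reduces to (!v3). v3 = False.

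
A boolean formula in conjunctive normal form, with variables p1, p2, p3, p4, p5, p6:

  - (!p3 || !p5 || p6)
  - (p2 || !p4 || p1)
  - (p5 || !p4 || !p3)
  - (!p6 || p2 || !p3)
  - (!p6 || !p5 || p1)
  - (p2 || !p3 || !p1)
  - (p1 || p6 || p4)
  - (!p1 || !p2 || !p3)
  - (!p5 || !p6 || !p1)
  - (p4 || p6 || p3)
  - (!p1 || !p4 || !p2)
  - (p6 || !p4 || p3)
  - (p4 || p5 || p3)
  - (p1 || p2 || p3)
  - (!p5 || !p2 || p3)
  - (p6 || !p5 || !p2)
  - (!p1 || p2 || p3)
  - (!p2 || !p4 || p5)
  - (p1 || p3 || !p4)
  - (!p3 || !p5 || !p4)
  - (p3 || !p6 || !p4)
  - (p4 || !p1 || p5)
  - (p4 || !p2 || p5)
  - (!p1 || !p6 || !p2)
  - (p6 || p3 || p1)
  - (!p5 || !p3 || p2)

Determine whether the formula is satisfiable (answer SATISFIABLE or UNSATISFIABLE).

p3 = True:
  p2 = True:
    p5 = True:
      propagation gives p6=True; contradiction.
    p5 = False:
      propagation gives p4=False; contradiction.
  p2 = False:
    propagation gives p6=False, p5=False, p4=False, p1=False; an empty clause results — contradiction.
p3 = False:
  p1 = True:
    propagation gives p2=True, p4=False, p6=True; an empty clause results — contradiction.
  p1 = False:
    propagation gives p2=True, p5=False, p4=True; an empty clause results — contradiction.
Every branch closes, so no satisfying assignment exists.

UNSATISFIABLE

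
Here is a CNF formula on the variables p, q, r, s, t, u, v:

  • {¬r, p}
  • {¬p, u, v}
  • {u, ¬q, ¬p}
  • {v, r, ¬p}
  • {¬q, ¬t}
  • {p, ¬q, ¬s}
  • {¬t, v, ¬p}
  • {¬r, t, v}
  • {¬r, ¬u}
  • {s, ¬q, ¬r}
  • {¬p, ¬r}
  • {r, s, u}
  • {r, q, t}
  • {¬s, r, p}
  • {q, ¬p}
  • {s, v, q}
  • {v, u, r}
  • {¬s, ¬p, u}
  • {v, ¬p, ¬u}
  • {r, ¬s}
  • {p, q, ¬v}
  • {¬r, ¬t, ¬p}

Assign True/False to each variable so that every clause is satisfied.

p=F, q=T, r=F, s=F, t=F, u=T, v=T

Branch on p: take p = False.
  then r is forced to False.
  then s is forced to False.
  then u is forced to True.
Try q = True.
  then t is forced to False.
v is now unconstrained; take v = True.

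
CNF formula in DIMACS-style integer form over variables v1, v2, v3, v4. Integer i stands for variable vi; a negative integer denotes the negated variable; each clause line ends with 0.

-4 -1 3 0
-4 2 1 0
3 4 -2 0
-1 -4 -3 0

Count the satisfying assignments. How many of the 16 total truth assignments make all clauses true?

8

Satisfying assignments:
  v1=F v2=F v3=F v4=F
  v1=F v2=F v3=T v4=F
  v1=F v2=T v3=F v4=T
  v1=F v2=T v3=T v4=F
  v1=F v2=T v3=T v4=T
  v1=T v2=F v3=F v4=F
  v1=T v2=F v3=T v4=F
  v1=T v2=T v3=T v4=F
Count: 8.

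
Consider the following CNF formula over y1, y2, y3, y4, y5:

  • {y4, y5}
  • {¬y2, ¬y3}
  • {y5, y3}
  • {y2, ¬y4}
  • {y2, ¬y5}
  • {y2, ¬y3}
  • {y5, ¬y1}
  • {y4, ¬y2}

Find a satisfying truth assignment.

y1=F  y2=T  y3=F  y4=T  y5=T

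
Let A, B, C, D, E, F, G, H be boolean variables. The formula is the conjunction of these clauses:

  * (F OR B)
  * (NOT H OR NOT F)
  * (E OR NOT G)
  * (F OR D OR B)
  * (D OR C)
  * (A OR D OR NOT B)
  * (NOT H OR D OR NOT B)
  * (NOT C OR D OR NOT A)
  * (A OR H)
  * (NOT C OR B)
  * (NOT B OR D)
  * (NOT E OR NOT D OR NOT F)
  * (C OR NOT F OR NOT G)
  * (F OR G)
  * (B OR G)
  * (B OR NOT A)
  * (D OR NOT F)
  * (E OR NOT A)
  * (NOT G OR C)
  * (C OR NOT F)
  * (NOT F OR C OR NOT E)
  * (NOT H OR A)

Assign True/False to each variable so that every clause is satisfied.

Try A = True.
  then B is forced to True.
  then D is forced to True.
  then E is forced to True.
  then F is forced to False.
  then G is forced to True.
  then C is forced to True.
H is now unconstrained; take H = False.

A = True  B = True  C = True  D = True  E = True  F = False  G = True  H = False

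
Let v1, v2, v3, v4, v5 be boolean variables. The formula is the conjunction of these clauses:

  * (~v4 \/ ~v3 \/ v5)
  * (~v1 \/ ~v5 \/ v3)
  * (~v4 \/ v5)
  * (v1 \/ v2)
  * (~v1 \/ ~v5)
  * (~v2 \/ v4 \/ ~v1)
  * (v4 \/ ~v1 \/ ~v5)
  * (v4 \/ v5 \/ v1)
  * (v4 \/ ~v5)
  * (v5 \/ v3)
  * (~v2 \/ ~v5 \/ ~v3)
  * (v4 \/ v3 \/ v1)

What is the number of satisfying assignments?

2

Satisfying assignments:
  v1=F v2=T v3=F v4=T v5=T
  v1=T v2=F v3=T v4=F v5=F
That's 2 in total.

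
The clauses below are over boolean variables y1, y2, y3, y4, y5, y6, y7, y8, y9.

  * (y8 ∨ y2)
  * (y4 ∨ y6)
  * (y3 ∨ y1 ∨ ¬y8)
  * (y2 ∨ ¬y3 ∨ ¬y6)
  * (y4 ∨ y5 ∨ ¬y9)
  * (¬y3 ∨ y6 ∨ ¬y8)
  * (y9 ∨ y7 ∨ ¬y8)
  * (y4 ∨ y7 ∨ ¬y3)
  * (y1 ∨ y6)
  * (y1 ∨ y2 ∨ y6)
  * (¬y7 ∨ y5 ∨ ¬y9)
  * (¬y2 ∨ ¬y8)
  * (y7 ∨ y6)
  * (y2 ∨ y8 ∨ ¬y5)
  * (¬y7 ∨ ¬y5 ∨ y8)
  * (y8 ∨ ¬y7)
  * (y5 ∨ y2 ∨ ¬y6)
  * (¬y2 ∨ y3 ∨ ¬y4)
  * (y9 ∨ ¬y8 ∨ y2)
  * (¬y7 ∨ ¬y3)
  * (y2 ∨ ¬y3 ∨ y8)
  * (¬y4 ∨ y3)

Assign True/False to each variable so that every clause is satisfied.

y1 occurs only positively in the remaining clauses — set y1 = True.
Try y2 = True.
  then y8 is forced to False.
  then y7 is forced to False.
  then y6 is forced to True.
The remaining clauses are satisfied by y3 = False, y4 = False, y5 = False, y9 = False.
Check each clause:
  1. (y2 ∨ y8) — y2 is true.
  2. (y6 ∨ y4) — y6 is true.
  3. (y3 ∨ ¬y8 ∨ y1) — ¬y8 is true.
  4. (y2 ∨ ¬y6 ∨ ¬y3) — y2 is true.
  5. (y4 ∨ y5 ∨ ¬y9) — ¬y9 is true.
  6. (¬y3 ∨ ¬y8 ∨ y6) — ¬y8 is true.
  7. (y7 ∨ ¬y8 ∨ y9) — ¬y8 is true.
  8. (y7 ∨ y4 ∨ ¬y3) — ¬y3 is true.
  9. (y6 ∨ y1) — y1 is true.
  10. (y2 ∨ y6 ∨ y1) — y1 is true.
  11. (¬y7 ∨ y5 ∨ ¬y9) — ¬y7 is true.
  12. (¬y8 ∨ ¬y2) — ¬y8 is true.
  13. (y7 ∨ y6) — y6 is true.
  14. (y2 ∨ y8 ∨ ¬y5) — y2 is true.
  15. (¬y5 ∨ y8 ∨ ¬y7) — ¬y7 is true.
  16. (¬y7 ∨ y8) — ¬y7 is true.
  17. (¬y6 ∨ y5 ∨ y2) — y2 is true.
  18. (¬y2 ∨ y3 ∨ ¬y4) — ¬y4 is true.
  19. (¬y8 ∨ y9 ∨ y2) — ¬y8 is true.
  20. (¬y7 ∨ ¬y3) — ¬y7 is true.
  21. (y2 ∨ y8 ∨ ¬y3) — y2 is true.
  22. (y3 ∨ ¬y4) — ¬y4 is true.

y1 = True, y2 = True, y3 = False, y4 = False, y5 = False, y6 = True, y7 = False, y8 = False, y9 = False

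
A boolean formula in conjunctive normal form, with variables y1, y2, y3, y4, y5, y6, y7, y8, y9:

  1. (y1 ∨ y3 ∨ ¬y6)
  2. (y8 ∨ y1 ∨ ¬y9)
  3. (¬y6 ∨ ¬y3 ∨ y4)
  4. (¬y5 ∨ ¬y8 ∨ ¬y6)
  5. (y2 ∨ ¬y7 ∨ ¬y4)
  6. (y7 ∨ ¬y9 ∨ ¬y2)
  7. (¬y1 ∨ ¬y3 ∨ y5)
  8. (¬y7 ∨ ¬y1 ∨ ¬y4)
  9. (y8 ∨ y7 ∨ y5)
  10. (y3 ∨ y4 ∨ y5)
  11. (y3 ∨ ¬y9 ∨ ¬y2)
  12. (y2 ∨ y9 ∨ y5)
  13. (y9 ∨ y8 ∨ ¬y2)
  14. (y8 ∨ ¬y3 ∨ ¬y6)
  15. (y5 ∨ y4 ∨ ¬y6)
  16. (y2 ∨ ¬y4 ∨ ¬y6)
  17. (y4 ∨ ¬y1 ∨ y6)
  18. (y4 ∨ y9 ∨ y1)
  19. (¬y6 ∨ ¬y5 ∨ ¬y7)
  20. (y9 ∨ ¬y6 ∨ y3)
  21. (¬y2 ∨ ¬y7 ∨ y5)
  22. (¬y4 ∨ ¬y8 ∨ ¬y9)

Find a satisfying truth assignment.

Set y1 = False and propagate.
Try y2 = False.
For the remaining variables, y3 = False, y4 = False, y5 = True, y6 = False, y7 = False, y8 = True, y9 = True works.
Check each clause:
  1. (y3 ∨ ¬y6 ∨ y1) — ¬y6 is true.
  2. (y1 ∨ y8 ∨ ¬y9) — y8 is true.
  3. (y4 ∨ ¬y6 ∨ ¬y3) — ¬y6 is true.
  4. (¬y6 ∨ ¬y5 ∨ ¬y8) — ¬y6 is true.
  5. (¬y7 ∨ ¬y4 ∨ y2) — ¬y7 is true.
  6. (y7 ∨ ¬y9 ∨ ¬y2) — ¬y2 is true.
  7. (y5 ∨ ¬y1 ∨ ¬y3) — ¬y3 is true.
  8. (¬y7 ∨ ¬y1 ∨ ¬y4) — ¬y7 is true.
  9. (y5 ∨ y7 ∨ y8) — y8 is true.
  10. (y5 ∨ y3 ∨ y4) — y5 is true.
  11. (¬y2 ∨ ¬y9 ∨ y3) — ¬y2 is true.
  12. (y2 ∨ y5 ∨ y9) — y9 is true.
  13. (y8 ∨ ¬y2 ∨ y9) — y8 is true.
  14. (¬y3 ∨ y8 ∨ ¬y6) — y8 is true.
  15. (¬y6 ∨ y5 ∨ y4) — ¬y6 is true.
  16. (¬y4 ∨ ¬y6 ∨ y2) — ¬y6 is true.
  17. (y6 ∨ y4 ∨ ¬y1) — ¬y1 is true.
  18. (y4 ∨ y1 ∨ y9) — y9 is true.
  19. (¬y7 ∨ ¬y5 ∨ ¬y6) — ¬y7 is true.
  20. (¬y6 ∨ y3 ∨ y9) — y9 is true.
  21. (¬y7 ∨ ¬y2 ∨ y5) — ¬y7 is true.
  22. (¬y4 ∨ ¬y9 ∨ ¬y8) — ¬y4 is true.

y1=0, y2=0, y3=0, y4=0, y5=1, y6=0, y7=0, y8=1, y9=1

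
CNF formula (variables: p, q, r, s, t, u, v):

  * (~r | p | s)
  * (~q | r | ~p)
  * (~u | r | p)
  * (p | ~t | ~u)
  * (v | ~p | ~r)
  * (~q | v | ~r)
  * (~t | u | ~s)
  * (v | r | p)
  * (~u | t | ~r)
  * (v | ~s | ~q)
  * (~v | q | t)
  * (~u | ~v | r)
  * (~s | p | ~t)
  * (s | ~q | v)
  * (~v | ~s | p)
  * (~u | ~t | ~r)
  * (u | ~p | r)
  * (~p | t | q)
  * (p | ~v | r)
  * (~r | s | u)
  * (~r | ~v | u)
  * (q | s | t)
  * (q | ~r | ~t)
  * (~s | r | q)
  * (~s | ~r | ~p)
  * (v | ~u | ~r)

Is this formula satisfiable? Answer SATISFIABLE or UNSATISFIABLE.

SATISFIABLE

Set p = True and propagate.
Branch on q: take q = False.
  then t is forced to True.
  then r is forced to False.
  then u is forced to True.
  then v is forced to False.
  then s is forced to False.
Every clause has at least one true literal under this assignment.
So p = T, q = F, r = F, s = F, t = T, u = T, v = F is a satisfying assignment.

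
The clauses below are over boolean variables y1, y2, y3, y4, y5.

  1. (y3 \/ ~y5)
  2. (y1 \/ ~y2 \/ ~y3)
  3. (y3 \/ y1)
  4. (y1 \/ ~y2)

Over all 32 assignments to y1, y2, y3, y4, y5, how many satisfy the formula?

Case analysis on y1 and y3:
  y1=T, y3=T: y2, y4, y5 free → 2^3 = 8.
  y1=T, y3=F: remaining (y2,y4,y5) ∈ {(F,F,F); (F,T,F); (T,F,F); (T,T,F)} — 4.
  y1=F, y3=T: remaining (y2,y4,y5) ∈ {(F,F,F); (F,F,T); (F,T,F); (F,T,T)} — 4.
  y1=F, y3=F: a clause becomes empty — 0.
Total: 8 + 4 + 4 + 0 = 16.

16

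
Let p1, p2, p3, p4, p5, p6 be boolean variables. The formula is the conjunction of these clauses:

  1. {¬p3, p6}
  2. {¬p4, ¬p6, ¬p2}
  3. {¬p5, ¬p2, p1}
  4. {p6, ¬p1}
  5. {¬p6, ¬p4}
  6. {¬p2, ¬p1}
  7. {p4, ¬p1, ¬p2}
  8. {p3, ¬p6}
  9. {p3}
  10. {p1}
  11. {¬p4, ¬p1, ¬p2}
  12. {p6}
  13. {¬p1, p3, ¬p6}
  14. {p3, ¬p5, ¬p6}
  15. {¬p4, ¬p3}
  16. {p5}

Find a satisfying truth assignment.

(p3) is a unit clause, so p3 = True.
(p6) is a unit clause, so p6 = True.
The clause (¬p4) is unit: p4 must be False.
The clause (p1) is unit: p1 must be True.
Unit propagation: (¬p2) forces p2 = False.
(p5) is a unit clause, so p5 = True.
Check each clause:
  1. {¬p3, p6} — p6 is true.
  2. {¬p6, ¬p2, ¬p4} — ¬p4 is true.
  3. {p1, ¬p5, ¬p2} — p1 is true.
  4. {¬p1, p6} — p6 is true.
  5. {¬p6, ¬p4} — ¬p4 is true.
  6. {¬p2, ¬p1} — ¬p2 is true.
  7. {p4, ¬p2, ¬p1} — ¬p2 is true.
  8. {p3, ¬p6} — p3 is true.
  9. {p3} — p3 is true.
  10. {p1} — p1 is true.
  11. {¬p1, ¬p2, ¬p4} — ¬p4 is true.
  12. {p6} — p6 is true.
  13. {¬p6, p3, ¬p1} — p3 is true.
  14. {¬p5, ¬p6, p3} — p3 is true.
  15. {¬p4, ¬p3} — ¬p4 is true.
  16. {p5} — p5 is true.

p1=1, p2=0, p3=1, p4=0, p5=1, p6=1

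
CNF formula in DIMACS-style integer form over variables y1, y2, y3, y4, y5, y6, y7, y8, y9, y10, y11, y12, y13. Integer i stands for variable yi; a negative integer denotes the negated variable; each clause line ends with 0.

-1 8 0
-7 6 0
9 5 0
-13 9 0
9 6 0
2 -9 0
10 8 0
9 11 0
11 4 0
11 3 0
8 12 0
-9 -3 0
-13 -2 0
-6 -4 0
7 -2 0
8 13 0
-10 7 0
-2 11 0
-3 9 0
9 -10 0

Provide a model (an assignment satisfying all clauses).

Pure literal: y1 appears only negated; assign y1 = False.
y8 occurs only positively in the remaining clauses — set y8 = True.
Set y2 = True and propagate.
  then y13 is forced to False.
  then y7 is forced to True.
  then y6 is forced to True.
  then y4 is forced to False.
  then y11 is forced to True.
Try y3 = False.
The remaining clauses are satisfied by y5 = False, y9 = True, y10 = True, y12 = True.

y1 = 0, y2 = 1, y3 = 0, y4 = 0, y5 = 0, y6 = 1, y7 = 1, y8 = 1, y9 = 1, y10 = 1, y11 = 1, y12 = 1, y13 = 0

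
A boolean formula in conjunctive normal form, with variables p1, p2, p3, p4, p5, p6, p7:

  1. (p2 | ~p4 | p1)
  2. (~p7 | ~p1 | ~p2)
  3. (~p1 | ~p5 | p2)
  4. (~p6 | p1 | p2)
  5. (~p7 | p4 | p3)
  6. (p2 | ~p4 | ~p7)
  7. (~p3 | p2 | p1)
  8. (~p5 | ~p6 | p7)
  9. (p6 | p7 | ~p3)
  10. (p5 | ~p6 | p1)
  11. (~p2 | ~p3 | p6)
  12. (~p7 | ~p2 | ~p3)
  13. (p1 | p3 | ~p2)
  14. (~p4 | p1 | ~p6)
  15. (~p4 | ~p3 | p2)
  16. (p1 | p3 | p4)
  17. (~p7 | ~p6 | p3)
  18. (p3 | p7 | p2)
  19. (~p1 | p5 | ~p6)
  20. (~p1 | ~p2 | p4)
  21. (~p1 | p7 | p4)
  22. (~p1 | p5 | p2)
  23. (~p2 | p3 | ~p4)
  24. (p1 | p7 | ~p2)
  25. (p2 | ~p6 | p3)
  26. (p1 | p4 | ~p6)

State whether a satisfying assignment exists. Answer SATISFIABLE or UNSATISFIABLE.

p2 = True:
  p1 = True:
    propagation gives p7=False, p4=True, p3=True, p6=True; an empty clause results — contradiction.
  p1 = False:
    propagation gives p3=True, p6=True, p5=True, p7=True; an empty clause results — contradiction.
p2 = False:
  p1 = True:
    propagation gives p5=False; an empty clause results — contradiction.
  p1 = False:
    propagation gives p4=False, p6=False, p3=False; an empty clause results — contradiction.
Every branch closes, so no satisfying assignment exists.

UNSATISFIABLE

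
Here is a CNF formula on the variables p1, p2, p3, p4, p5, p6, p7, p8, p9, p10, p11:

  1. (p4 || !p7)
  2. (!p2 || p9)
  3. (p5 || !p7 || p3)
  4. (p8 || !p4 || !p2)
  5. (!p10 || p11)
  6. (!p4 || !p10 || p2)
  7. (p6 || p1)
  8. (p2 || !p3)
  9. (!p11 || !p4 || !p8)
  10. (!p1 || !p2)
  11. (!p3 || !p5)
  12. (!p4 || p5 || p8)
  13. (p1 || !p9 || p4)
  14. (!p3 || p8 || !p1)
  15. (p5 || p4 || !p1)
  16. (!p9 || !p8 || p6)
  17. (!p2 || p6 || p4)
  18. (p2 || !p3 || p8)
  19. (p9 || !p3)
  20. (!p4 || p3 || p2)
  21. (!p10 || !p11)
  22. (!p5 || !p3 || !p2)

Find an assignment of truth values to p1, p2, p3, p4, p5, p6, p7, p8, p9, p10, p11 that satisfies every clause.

p1 = True, p2 = False, p3 = False, p4 = False, p5 = True, p6 = True, p7 = False, p8 = True, p9 = False, p10 = False, p11 = False

Check each clause:
  1. (!p7 || p4) — !p7 is true.
  2. (!p2 || p9) — !p2 is true.
  3. (p5 || p3 || !p7) — !p7 is true.
  4. (p8 || !p2 || !p4) — p8 is true.
  5. (!p10 || p11) — !p10 is true.
  6. (!p4 || !p10 || p2) — !p4 is true.
  7. (p6 || p1) — p1 is true.
  8. (p2 || !p3) — !p3 is true.
  9. (!p4 || !p11 || !p8) — !p4 is true.
  10. (!p2 || !p1) — !p2 is true.
  11. (!p5 || !p3) — !p3 is true.
  12. (!p4 || p8 || p5) — p8 is true.
  13. (p4 || p1 || !p9) — p1 is true.
  14. (p8 || !p1 || !p3) — p8 is true.
  15. (!p1 || p5 || p4) — p5 is true.
  16. (p6 || !p9 || !p8) — p6 is true.
  17. (p6 || p4 || !p2) — !p2 is true.
  18. (!p3 || p8 || p2) — p8 is true.
  19. (p9 || !p3) — !p3 is true.
  20. (p3 || !p4 || p2) — !p4 is true.
  21. (!p11 || !p10) — !p11 is true.
  22. (!p2 || !p5 || !p3) — !p3 is true.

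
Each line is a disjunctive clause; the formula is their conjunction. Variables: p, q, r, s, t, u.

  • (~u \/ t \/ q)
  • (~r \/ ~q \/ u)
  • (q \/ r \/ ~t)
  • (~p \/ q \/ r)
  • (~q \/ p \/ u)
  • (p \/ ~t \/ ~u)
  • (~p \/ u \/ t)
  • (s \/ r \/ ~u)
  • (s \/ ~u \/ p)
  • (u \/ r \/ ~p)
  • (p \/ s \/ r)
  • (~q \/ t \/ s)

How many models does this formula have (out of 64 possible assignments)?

Split on u, then p.
  u=1, p=1: 7 of the 16 assignments to (q,r,s,t) work.
  u=1, p=0: remaining (q,r,s,t) ∈ {(1,0,1,0); (1,1,1,0)} — 2.
  u=0, p=1: remaining (q,r,s,t) ∈ {(0,1,0,1); (0,1,1,1)} — 2.
  u=0, p=0: 5 of the 16 assignments to (q,r,s,t) work.
Total: 7 + 2 + 2 + 5 = 16.

16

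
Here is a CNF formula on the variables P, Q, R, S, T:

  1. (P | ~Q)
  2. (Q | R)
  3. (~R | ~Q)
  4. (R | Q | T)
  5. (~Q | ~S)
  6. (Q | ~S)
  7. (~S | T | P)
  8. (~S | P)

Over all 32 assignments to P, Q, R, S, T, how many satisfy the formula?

The models are:
  P=F Q=F R=T S=F T=F
  P=F Q=F R=T S=F T=T
  P=T Q=F R=T S=F T=F
  P=T Q=F R=T S=F T=T
  P=T Q=T R=F S=F T=F
  P=T Q=T R=F S=F T=T
That's 6 in total.

6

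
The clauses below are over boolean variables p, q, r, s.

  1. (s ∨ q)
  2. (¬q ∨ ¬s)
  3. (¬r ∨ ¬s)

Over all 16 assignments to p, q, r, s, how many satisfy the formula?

6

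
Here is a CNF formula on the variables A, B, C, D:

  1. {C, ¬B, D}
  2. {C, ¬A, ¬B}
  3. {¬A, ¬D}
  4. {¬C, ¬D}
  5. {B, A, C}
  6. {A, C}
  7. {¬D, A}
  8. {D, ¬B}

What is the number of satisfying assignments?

3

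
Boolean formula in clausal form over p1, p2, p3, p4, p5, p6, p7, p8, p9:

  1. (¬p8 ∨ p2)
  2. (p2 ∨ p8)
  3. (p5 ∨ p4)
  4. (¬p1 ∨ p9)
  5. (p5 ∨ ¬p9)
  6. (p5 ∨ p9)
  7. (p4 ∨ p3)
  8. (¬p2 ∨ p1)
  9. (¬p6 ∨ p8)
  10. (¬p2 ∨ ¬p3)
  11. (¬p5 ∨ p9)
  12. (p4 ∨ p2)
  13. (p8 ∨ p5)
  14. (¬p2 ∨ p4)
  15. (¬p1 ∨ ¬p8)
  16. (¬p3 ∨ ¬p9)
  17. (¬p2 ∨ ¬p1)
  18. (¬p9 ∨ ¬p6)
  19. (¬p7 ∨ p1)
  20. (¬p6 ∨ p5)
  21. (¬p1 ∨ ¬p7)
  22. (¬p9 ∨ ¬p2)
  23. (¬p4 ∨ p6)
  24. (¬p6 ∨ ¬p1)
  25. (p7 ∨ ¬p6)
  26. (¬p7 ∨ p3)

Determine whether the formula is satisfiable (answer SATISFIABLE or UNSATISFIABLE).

UNSATISFIABLE

p2 = True:
  propagation gives p1=True; an empty clause results — contradiction.
p2 = False:
  propagation gives p8=False; an empty clause results — contradiction.
Every branch closes, so no satisfying assignment exists.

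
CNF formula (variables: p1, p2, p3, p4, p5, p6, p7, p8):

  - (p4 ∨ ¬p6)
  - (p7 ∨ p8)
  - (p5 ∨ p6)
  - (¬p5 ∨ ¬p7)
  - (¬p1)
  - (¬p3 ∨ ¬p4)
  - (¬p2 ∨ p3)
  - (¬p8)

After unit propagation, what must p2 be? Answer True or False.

False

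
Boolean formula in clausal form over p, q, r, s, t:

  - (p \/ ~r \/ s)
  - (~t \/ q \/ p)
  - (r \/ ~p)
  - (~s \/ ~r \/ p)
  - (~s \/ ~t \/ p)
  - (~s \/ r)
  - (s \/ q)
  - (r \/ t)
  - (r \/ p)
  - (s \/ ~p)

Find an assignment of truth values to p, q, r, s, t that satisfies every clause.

p=T  q=F  r=T  s=T  t=F

Branch on p: take p = True.
  then r is forced to True.
  then s is forced to True.
q, t are now unconstrained; take q = False, t = False.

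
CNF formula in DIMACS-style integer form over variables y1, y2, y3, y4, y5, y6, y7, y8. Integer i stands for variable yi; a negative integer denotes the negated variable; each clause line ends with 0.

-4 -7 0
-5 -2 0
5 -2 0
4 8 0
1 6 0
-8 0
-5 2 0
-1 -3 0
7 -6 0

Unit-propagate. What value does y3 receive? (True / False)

False

(~y8) stands alone — y8 = False.
From (y4 | y8) and y8 = False: y4 = True.
(~y4 | ~y7) with y4 = True leaves only ~y7, so y7 = False.
In (y7 | ~y6), y7 is now false; ~y6 must hold, so y6 = False.
From (y1 | y6) and y6 = False: y1 = True.
In (~y1 | ~y3), ~y1 is now false; ~y3 must hold, so y3 = False.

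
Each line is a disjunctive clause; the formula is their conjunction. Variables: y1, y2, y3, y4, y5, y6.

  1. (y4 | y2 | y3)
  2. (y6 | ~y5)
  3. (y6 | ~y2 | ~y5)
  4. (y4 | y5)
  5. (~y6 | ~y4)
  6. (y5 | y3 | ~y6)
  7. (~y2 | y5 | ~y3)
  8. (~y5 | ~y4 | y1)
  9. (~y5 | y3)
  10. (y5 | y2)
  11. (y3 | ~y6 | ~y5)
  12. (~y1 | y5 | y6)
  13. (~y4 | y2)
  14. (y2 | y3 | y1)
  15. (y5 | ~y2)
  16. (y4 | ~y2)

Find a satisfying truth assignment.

Set y1 = False and propagate.
Set y2 = False and propagate.
  then y5 is forced to True.
  then y6 is forced to True.
  then y4 is forced to False.
  then y3 is forced to True.

y1=F, y2=F, y3=T, y4=F, y5=T, y6=T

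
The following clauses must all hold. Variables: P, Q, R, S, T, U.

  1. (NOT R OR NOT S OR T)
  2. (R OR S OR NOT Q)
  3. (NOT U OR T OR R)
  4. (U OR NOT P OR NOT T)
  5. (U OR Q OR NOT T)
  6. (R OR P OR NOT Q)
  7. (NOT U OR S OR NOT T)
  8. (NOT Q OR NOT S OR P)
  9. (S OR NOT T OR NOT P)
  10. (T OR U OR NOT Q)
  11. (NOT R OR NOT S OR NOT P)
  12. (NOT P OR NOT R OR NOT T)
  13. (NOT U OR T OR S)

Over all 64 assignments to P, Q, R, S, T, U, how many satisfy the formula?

11

Split on T, then S.
  T=T, S=T: remaining (P,Q,R,U) ∈ {(F,F,F,T); (F,F,T,T); (T,F,F,T); (T,T,F,T)} — 4.
  T=T, S=F: remaining (P,Q,R,U) ∈ {(F,T,T,F)} — 1.
  T=F, S=T: remaining (P,Q,R,U) ∈ {(F,F,F,F); (T,F,F,F)} — 2.
  T=F, S=F: remaining (P,Q,R,U) ∈ {(F,F,F,F); (F,F,T,F); (T,F,F,F); (T,F,T,F)} — 4.
Total: 4 + 1 + 2 + 4 = 11.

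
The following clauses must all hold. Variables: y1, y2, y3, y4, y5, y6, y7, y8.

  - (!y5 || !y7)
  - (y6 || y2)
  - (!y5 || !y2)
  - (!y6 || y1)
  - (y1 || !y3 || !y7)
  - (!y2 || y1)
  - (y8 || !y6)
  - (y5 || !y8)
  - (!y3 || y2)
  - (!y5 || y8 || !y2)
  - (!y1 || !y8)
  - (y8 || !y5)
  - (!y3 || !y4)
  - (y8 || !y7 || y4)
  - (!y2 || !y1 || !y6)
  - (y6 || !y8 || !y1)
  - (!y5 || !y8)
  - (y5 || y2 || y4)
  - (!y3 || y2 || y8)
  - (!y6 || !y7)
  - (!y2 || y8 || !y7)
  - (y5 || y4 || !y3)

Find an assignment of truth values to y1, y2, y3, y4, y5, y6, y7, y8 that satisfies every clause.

Pure literal: y3 appears only negated; assign y3 = False.
y7 occurs only negated in the remaining clauses — set y7 = False.
Branch on y1: take y1 = True.
  then y8 is forced to False.
  then y6 is forced to False.
  then y2 is forced to True.
  then y5 is forced to False.
y4 is now unconstrained; take y4 = False.
Check each clause:
  1. (!y7 || !y5) — !y7 is true.
  2. (y6 || y2) — y2 is true.
  3. (!y2 || !y5) — !y5 is true.
  4. (!y6 || y1) — y1 is true.
  5. (y1 || !y3 || !y7) — !y7 is true.
  6. (y1 || !y2) — y1 is true.
  7. (y8 || !y6) — !y6 is true.
  8. (y5 || !y8) — !y8 is true.
  9. (!y3 || y2) — y2 is true.
  10. (y8 || !y2 || !y5) — !y5 is true.
  11. (!y1 || !y8) — !y8 is true.
  12. (y8 || !y5) — !y5 is true.
  13. (!y3 || !y4) — !y4 is true.
  14. (!y7 || y4 || y8) — !y7 is true.
  15. (!y6 || !y2 || !y1) — !y6 is true.
  16. (!y1 || !y8 || y6) — !y8 is true.
  17. (!y5 || !y8) — !y8 is true.
  18. (y2 || y4 || y5) — y2 is true.
  19. (!y3 || y2 || y8) — y2 is true.
  20. (!y7 || !y6) — !y7 is true.
  21. (!y7 || !y2 || y8) — !y7 is true.
  22. (y5 || y4 || !y3) — !y3 is true.

y1=T, y2=T, y3=F, y4=F, y5=F, y6=F, y7=F, y8=F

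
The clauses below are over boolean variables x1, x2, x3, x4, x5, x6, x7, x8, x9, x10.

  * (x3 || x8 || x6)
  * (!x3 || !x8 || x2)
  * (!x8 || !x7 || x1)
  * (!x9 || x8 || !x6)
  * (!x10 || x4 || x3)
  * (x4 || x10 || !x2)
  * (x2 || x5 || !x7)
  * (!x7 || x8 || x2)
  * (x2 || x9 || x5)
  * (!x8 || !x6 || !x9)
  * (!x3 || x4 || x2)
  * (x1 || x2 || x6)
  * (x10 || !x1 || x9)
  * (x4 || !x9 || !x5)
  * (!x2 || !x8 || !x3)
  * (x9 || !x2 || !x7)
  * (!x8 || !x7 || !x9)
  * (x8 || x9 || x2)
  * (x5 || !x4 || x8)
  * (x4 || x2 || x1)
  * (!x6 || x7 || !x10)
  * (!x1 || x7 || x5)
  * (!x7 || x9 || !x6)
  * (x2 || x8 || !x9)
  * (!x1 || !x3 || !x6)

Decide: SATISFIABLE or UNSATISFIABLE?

Set x1 = False and propagate.
Set x2 = True and propagate.
The remaining clauses are satisfied by x3 = False, x4 = True, x5 = False, x6 = False, x7 = False, x8 = True, x9 = True, x10 = True.
Every clause has at least one true literal under this assignment.
So x1=False, x2=True, x3=False, x4=True, x5=False, x6=False, x7=False, x8=True, x9=True, x10=True is a satisfying assignment.

SATISFIABLE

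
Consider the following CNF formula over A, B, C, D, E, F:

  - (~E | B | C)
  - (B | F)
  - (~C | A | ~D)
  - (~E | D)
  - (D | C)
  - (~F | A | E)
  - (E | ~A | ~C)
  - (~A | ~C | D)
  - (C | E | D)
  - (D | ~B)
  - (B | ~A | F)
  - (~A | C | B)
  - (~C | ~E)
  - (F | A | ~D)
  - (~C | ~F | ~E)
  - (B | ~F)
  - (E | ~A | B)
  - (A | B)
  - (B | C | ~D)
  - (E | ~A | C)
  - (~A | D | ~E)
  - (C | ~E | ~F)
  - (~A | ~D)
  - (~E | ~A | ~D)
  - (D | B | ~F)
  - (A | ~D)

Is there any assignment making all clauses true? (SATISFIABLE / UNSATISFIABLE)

A = True:
  propagation gives D=False, E=False, C=True; an empty clause results — contradiction.
A = False:
  propagation gives B=True, D=True; an empty clause results — contradiction.
Every branch closes, so no satisfying assignment exists.

UNSATISFIABLE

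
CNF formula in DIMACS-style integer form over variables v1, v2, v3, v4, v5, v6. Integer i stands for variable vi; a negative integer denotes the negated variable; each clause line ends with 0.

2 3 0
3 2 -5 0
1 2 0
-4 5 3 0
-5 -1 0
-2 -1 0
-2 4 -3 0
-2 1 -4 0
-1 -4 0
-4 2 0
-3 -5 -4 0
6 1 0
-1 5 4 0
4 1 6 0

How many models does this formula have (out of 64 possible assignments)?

Satisfying assignments:
  v1=0 v2=1 v3=0 v4=0 v5=0 v6=1
  v1=0 v2=1 v3=0 v4=0 v5=1 v6=1
Count: 2.

2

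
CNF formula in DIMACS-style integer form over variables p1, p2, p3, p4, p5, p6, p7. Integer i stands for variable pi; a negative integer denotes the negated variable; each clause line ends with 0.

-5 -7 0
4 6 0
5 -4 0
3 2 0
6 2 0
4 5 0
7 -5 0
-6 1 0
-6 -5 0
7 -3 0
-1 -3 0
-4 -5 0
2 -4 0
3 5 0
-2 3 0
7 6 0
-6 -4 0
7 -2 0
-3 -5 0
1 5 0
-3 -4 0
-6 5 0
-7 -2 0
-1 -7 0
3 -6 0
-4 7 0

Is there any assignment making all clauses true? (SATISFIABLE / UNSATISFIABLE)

UNSATISFIABLE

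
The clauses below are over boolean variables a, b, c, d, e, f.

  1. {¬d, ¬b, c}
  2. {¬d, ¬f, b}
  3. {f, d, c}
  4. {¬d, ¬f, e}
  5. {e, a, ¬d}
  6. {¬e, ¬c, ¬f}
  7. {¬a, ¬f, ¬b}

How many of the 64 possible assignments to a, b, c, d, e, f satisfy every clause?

26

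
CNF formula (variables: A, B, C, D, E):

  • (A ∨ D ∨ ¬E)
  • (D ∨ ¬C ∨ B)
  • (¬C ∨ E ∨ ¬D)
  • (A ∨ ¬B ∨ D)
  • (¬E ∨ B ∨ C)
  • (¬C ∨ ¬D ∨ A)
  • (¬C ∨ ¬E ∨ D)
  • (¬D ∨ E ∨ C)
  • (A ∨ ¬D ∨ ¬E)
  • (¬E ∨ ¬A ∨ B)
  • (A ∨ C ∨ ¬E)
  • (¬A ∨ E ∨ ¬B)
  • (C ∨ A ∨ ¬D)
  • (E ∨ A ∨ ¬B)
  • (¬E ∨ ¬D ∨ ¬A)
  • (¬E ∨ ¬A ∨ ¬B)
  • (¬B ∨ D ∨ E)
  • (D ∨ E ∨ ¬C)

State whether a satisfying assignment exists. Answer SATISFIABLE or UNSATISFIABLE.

SATISFIABLE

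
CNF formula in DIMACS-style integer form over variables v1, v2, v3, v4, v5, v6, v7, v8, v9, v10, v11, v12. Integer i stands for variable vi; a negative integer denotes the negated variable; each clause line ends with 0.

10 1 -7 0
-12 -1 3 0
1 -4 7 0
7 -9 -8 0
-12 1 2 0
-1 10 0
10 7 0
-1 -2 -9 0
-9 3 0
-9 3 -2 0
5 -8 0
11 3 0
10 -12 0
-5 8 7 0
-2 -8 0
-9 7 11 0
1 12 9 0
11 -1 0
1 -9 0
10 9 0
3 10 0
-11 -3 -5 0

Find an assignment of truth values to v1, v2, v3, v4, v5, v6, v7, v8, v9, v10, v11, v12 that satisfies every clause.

v1=False  v2=True  v3=True  v4=False  v5=False  v6=True  v7=False  v8=False  v9=False  v10=True  v11=True  v12=True

Check each clause:
  1. {v10, ¬v7, v1} — ¬v7 is true.
  2. {¬v12, ¬v1, v3} — v3 is true.
  3. {v1, ¬v4, v7} — ¬v4 is true.
  4. {¬v8, ¬v9, v7} — ¬v8 is true.
  5. {v1, ¬v12, v2} — v2 is true.
  6. {¬v1, v10} — v10 is true.
  7. {v7, v10} — v10 is true.
  8. {¬v2, ¬v1, ¬v9} — ¬v9 is true.
  9. {v3, ¬v9} — v3 is true.
  10. {¬v9, v3, ¬v2} — v3 is true.
  11. {v5, ¬v8} — ¬v8 is true.
  12. {v11, v3} — v11 is true.
  13. {¬v12, v10} — v10 is true.
  14. {¬v5, v8, v7} — ¬v5 is true.
  15. {¬v2, ¬v8} — ¬v8 is true.
  16. {v11, v7, ¬v9} — v11 is true.
  17. {v9, v12, v1} — v12 is true.
  18. {¬v1, v11} — v11 is true.
  19. {¬v9, v1} — ¬v9 is true.
  20. {v9, v10} — v10 is true.
  21. {v3, v10} — v10 is true.
  22. {¬v3, ¬v11, ¬v5} — ¬v5 is true.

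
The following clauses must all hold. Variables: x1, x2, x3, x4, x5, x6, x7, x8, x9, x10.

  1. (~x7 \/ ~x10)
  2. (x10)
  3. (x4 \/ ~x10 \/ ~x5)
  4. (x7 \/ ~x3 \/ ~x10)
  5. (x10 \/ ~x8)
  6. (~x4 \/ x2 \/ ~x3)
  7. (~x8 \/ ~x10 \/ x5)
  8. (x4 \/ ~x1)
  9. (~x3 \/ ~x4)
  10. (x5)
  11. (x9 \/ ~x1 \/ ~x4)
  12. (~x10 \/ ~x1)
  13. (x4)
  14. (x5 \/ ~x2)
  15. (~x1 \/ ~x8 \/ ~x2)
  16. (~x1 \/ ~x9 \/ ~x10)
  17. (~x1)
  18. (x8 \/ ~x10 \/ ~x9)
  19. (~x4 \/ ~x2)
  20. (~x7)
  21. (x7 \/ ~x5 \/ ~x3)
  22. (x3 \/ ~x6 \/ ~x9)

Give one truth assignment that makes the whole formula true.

x1=F, x2=F, x3=F, x4=T, x5=T, x6=F, x7=F, x8=T, x9=F, x10=T

The clause (x10) is unit: x10 must be True.
(~x7) is a unit clause, so x7 = False.
(~x3) is a unit clause, so x3 = False.
Unit propagation: (x5) forces x5 = True.
Unit propagation: (x4) forces x4 = True.
(~x1) is a unit clause, so x1 = False.
The clause (~x2) is unit: x2 must be False.
Pure literal: x6 appears only negated; assign x6 = False.
Pure literal: x8 appears only positively; assign x8 = True.
x9 is now unconstrained; take x9 = False.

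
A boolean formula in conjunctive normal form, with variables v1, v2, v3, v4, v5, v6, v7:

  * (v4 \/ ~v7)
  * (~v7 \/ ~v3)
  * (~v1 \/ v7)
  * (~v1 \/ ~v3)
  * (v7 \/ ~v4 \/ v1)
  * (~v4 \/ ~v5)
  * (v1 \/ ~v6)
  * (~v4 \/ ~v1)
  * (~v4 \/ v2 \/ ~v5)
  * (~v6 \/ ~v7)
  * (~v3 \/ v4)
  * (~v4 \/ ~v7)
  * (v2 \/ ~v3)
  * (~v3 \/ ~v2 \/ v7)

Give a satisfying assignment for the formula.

v1=False  v2=True  v3=False  v4=False  v5=True  v6=False  v7=False

Check each clause:
  1. (v4 \/ ~v7) — ~v7 is true.
  2. (~v3 \/ ~v7) — ~v7 is true.
  3. (v7 \/ ~v1) — ~v1 is true.
  4. (~v3 \/ ~v1) — ~v3 is true.
  5. (~v4 \/ v1 \/ v7) — ~v4 is true.
  6. (~v4 \/ ~v5) — ~v4 is true.
  7. (v1 \/ ~v6) — ~v6 is true.
  8. (~v4 \/ ~v1) — ~v4 is true.
  9. (v2 \/ ~v5 \/ ~v4) — v2 is true.
  10. (~v6 \/ ~v7) — ~v7 is true.
  11. (~v3 \/ v4) — ~v3 is true.
  12. (~v4 \/ ~v7) — ~v7 is true.
  13. (~v3 \/ v2) — v2 is true.
  14. (~v3 \/ ~v2 \/ v7) — ~v3 is true.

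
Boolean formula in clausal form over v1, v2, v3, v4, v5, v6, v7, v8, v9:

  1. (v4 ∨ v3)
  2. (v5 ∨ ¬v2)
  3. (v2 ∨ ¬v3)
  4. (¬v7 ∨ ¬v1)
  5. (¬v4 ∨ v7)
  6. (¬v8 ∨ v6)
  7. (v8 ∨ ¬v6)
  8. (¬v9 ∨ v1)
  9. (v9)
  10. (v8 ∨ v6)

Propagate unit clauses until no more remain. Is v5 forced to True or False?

True

(v9) is a unit clause: v9 = True.
(v1 ∨ ¬v9) with v9 = True leaves only v1, so v1 = True.
From (¬v7 ∨ ¬v1) and v1 = True: v7 = False.
(v7 ∨ ¬v4): since v7 = False, the clause reduces to (¬v4). v4 = False.
From (v3 ∨ v4) and v4 = False: v3 = True.
In (¬v3 ∨ v2), ¬v3 is now false; v2 must hold, so v2 = True.
From (¬v2 ∨ v5) and v2 = True: v5 = True.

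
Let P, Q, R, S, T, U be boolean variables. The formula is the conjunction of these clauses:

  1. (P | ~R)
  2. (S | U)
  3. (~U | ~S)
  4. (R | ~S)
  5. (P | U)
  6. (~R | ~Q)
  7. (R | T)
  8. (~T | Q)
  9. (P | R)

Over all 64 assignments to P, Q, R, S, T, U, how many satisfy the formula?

3

Satisfying assignments:
  P=1 Q=0 R=1 S=0 T=0 U=1
  P=1 Q=0 R=1 S=1 T=0 U=0
  P=1 Q=1 R=0 S=0 T=1 U=1
Count: 3.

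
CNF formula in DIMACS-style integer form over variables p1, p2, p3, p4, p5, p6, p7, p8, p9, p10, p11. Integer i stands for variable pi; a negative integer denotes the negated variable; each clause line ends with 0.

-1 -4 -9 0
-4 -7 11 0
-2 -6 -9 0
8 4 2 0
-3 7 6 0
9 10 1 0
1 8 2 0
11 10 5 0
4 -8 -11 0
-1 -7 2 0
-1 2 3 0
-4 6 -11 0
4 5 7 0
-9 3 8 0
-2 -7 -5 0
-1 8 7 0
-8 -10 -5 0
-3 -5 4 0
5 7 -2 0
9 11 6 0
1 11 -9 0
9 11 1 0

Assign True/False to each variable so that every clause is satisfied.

p1=F, p2=F, p3=F, p4=T, p5=F, p6=T, p7=T, p8=T, p9=F, p10=T, p11=T

Check each clause:
  1. (~p9 \/ ~p4 \/ ~p1) — ~p1 is true.
  2. (p11 \/ ~p4 \/ ~p7) — p11 is true.
  3. (~p6 \/ ~p9 \/ ~p2) — ~p2 is true.
  4. (p8 \/ p4 \/ p2) — p8 is true.
  5. (~p3 \/ p7 \/ p6) — ~p3 is true.
  6. (p10 \/ p9 \/ p1) — p10 is true.
  7. (p8 \/ p2 \/ p1) — p8 is true.
  8. (p11 \/ p10 \/ p5) — p10 is true.
  9. (~p11 \/ p4 \/ ~p8) — p4 is true.
  10. (~p1 \/ ~p7 \/ p2) — ~p1 is true.
  11. (p3 \/ p2 \/ ~p1) — ~p1 is true.
  12. (p6 \/ ~p4 \/ ~p11) — p6 is true.
  13. (p5 \/ p4 \/ p7) — p4 is true.
  14. (p8 \/ p3 \/ ~p9) — p8 is true.
  15. (~p2 \/ ~p5 \/ ~p7) — ~p5 is true.
  16. (p7 \/ p8 \/ ~p1) — p8 is true.
  17. (~p5 \/ ~p10 \/ ~p8) — ~p5 is true.
  18. (p4 \/ ~p5 \/ ~p3) — ~p5 is true.
  19. (p7 \/ p5 \/ ~p2) — ~p2 is true.
  20. (p6 \/ p11 \/ p9) — p11 is true.
  21. (p11 \/ ~p9 \/ p1) — p11 is true.
  22. (p9 \/ p11 \/ p1) — p11 is true.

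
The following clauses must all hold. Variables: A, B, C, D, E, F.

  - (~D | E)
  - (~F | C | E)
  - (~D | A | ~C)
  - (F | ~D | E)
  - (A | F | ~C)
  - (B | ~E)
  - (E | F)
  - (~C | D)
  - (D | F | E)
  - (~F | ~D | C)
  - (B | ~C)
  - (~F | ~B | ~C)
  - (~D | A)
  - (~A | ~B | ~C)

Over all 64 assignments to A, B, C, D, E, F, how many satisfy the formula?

5

Satisfying assignments:
  A=0 B=1 C=0 D=0 E=1 F=0
  A=0 B=1 C=0 D=0 E=1 F=1
  A=1 B=1 C=0 D=0 E=1 F=0
  A=1 B=1 C=0 D=0 E=1 F=1
  A=1 B=1 C=0 D=1 E=1 F=0
That's 5 in total.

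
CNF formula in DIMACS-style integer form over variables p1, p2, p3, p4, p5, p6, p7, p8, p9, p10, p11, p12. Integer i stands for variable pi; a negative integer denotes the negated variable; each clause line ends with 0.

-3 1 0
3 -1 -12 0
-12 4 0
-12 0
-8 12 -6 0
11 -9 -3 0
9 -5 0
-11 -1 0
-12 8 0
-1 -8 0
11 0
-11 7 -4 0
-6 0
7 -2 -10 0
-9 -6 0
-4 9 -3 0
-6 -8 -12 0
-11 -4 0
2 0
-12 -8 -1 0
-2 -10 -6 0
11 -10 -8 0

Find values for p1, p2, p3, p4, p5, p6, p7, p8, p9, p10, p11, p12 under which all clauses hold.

(¬p12) is a unit clause, so p12 = False.
The clause (p11) is unit: p11 must be True.
(¬p1) is a unit clause, so p1 = False.
The clause (¬p3) is unit: p3 must be False.
The clause (¬p6) is unit: p6 must be False.
(¬p4) is a unit clause, so p4 = False.
(p2) is a unit clause, so p2 = True.
Pure literal: p5 appears only negated; assign p5 = False.
p10 occurs only negated in the remaining clauses — set p10 = False.
p7, p8, p9 are now unconstrained; take p7 = False, p8 = True, p9 = False.

p1=0  p2=1  p3=0  p4=0  p5=0  p6=0  p7=0  p8=1  p9=0  p10=0  p11=1  p12=0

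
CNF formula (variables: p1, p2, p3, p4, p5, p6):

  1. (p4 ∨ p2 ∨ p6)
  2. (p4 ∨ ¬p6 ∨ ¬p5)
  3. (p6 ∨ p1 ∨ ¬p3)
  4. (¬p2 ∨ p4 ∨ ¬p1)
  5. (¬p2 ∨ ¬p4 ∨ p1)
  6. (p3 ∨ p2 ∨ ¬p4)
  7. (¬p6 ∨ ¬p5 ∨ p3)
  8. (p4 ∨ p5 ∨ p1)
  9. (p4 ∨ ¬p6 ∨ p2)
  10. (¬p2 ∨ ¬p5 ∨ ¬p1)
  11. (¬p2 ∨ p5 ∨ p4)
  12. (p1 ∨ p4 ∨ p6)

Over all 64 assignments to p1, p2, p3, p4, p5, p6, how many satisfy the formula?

10

Split on p4, then p2.
  p4=T, p2=T: remaining (p1,p3,p5,p6) ∈ {(T,F,F,F); (T,F,F,T); (T,T,F,F); (T,T,F,T)} — 4.
  p4=T, p2=F: p5 free; 3 ways for (p1,p3,p6) × 2^1 = 6.
  p4=F, p2=T: a clause becomes empty — 0.
  p4=F, p2=F: a clause becomes empty — 0.
Total: 4 + 6 + 0 + 0 = 10.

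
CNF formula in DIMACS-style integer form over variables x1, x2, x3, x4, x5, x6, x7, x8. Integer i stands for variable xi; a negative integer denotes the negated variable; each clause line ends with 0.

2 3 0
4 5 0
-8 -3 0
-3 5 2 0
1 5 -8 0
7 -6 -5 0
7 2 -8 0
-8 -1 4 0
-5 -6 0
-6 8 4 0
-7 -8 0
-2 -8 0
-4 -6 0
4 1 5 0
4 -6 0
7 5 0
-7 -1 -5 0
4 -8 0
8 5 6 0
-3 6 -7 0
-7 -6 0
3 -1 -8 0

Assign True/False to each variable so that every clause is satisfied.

x1 = 0, x2 = 1, x3 = 1, x4 = 0, x5 = 1, x6 = 0, x7 = 0, x8 = 0

Branch on x1: take x1 = False.
For the remaining variables, x2 = True, x3 = True, x4 = False, x5 = True, x6 = False, x7 = False, x8 = False works.
Check each clause:
  1. (x2 | x3) — x2 is true.
  2. (x4 | x5) — x5 is true.
  3. (~x3 | ~x8) — ~x8 is true.
  4. (~x3 | x2 | x5) — x2 is true.
  5. (x5 | x1 | ~x8) — ~x8 is true.
  6. (~x6 | ~x5 | x7) — ~x6 is true.
  7. (~x8 | x2 | x7) — ~x8 is true.
  8. (~x8 | x4 | ~x1) — ~x8 is true.
  9. (~x5 | ~x6) — ~x6 is true.
  10. (~x6 | x4 | x8) — ~x6 is true.
  11. (~x7 | ~x8) — ~x8 is true.
  12. (~x2 | ~x8) — ~x8 is true.
  13. (~x6 | ~x4) — ~x6 is true.
  14. (x1 | x5 | x4) — x5 is true.
  15. (x4 | ~x6) — ~x6 is true.
  16. (x5 | x7) — x5 is true.
  17. (~x1 | ~x5 | ~x7) — ~x7 is true.
  18. (~x8 | x4) — ~x8 is true.
  19. (x6 | x5 | x8) — x5 is true.
  20. (x6 | ~x3 | ~x7) — ~x7 is true.
  21. (~x6 | ~x7) — ~x7 is true.
  22. (~x8 | ~x1 | x3) — ~x8 is true.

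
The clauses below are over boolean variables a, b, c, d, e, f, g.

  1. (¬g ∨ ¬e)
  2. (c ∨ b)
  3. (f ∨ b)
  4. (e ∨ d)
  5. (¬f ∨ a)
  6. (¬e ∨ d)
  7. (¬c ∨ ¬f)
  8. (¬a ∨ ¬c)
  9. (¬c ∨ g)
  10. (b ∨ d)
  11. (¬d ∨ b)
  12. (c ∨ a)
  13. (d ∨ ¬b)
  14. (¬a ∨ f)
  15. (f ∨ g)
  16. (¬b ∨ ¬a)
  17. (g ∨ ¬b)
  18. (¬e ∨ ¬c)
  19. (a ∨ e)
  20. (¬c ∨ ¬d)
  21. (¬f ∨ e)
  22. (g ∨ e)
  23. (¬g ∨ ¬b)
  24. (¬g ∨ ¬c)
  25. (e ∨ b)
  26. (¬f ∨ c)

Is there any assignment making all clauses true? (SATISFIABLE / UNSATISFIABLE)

b = True:
  propagation gives d=True, a=False, f=False, c=True; an empty clause results — contradiction.
b = False:
  propagation gives c=True, f=True; an empty clause results — contradiction.
Every branch closes, so no satisfying assignment exists.

UNSATISFIABLE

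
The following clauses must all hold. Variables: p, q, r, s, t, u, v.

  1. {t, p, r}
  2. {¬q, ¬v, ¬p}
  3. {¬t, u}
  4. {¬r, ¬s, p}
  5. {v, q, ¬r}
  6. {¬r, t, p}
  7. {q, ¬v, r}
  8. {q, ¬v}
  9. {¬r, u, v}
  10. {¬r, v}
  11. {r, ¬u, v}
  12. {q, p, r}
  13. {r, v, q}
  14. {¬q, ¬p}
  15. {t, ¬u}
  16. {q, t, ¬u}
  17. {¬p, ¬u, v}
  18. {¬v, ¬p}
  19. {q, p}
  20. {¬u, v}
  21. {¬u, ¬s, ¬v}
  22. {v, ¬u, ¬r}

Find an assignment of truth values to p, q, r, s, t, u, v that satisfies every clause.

p=F, q=T, r=T, s=F, t=T, u=T, v=T

Check each clause:
  1. {t, r, p} — r is true.
  2. {¬v, ¬q, ¬p} — ¬p is true.
  3. {u, ¬t} — u is true.
  4. {¬r, p, ¬s} — ¬s is true.
  5. {v, ¬r, q} — q is true.
  6. {p, t, ¬r} — t is true.
  7. {r, q, ¬v} — q is true.
  8. {q, ¬v} — q is true.
  9. {¬r, v, u} — u is true.
  10. {¬r, v} — v is true.
  11. {r, ¬u, v} — r is true.
  12. {q, r, p} — q is true.
  13. {q, v, r} — q is true.
  14. {¬p, ¬q} — ¬p is true.
  15. {¬u, t} — t is true.
  16. {t, ¬u, q} — q is true.
  17. {¬u, ¬p, v} — ¬p is true.
  18. {¬v, ¬p} — ¬p is true.
  19. {q, p} — q is true.
  20. {v, ¬u} — v is true.
  21. {¬s, ¬v, ¬u} — ¬s is true.
  22. {¬r, ¬u, v} — v is true.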